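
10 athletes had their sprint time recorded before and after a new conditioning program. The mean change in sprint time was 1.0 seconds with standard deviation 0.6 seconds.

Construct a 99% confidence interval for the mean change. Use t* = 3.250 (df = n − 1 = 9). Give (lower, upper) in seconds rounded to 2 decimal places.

(0.38, 1.62)

Paired design: SE = s_d/√n = 0.6/√10 = 0.1897.
t* = 3.250; margin of error = 3.250 × 0.1897 = 0.6165.
1.0 ± 0.6165 → (0.38, 1.62).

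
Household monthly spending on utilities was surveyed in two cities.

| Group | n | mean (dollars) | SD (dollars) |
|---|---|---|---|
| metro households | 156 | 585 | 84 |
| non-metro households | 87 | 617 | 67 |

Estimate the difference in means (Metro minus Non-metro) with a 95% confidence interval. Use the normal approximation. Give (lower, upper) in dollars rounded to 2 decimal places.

(-51.29, -12.71)

Standard errors of each mean: 84/√156 = 6.7254 and 67/√87 = 7.1832.
SE(x̄₁ − x̄₂) = √(6.7254² + 7.1832²) = 9.8402 for independent samples with unequal variances.
With z* = 1.960, the margin is 1.960 × 9.8402 = 19.2868.
x̄₁ − x̄₂ = 585 − 617 = -32.0000; the interval is -32.0000 ± 19.2868 = (-51.29, -12.71).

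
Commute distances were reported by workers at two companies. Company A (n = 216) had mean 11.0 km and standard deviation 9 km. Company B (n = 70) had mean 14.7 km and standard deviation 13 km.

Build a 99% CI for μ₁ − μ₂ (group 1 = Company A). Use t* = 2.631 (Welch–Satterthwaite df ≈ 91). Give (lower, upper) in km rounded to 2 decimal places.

(-8.09, 0.69)

Per-group SEs: s₁/√n₁ = 9/√216 = 0.6124, s₂/√n₂ = 13/√70 = 1.5538.
Unpooled SE of the difference: √(0.37503376 + 2.41429444) = 1.6701.
Margin of error = t* · SE = 2.631 × 1.6701 = 4.3940.
x̄₁ − x̄₂ = 11.0 − 14.7 = -3.7000.
CI: -3.7000 ± 4.3940 = (-8.09, 0.69).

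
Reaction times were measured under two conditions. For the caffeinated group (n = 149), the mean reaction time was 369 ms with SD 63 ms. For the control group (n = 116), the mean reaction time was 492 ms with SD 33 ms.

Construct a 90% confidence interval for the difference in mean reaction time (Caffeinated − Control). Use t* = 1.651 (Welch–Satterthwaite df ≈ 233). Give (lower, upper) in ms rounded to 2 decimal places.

Per-group SEs: s₁/√n₁ = 63/√149 = 5.1612, s₂/√n₂ = 33/√116 = 3.0640.
Unpooled SE of the difference: √(26.63798544 + 9.388096) = 6.0022.
Margin of error = t* · SE = 1.651 × 6.0022 = 9.9096.
x̄₁ − x̄₂ = 369 − 492 = -123.0000.
CI: -123.0000 ± 9.9096 = (-132.91, -113.09).

(-132.91, -113.09)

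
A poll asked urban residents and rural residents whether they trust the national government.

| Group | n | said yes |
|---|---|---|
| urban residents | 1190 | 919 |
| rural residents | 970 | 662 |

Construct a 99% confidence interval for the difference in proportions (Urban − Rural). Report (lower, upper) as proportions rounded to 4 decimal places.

Sample proportions: 919/1190 = 0.7723, 662/970 = 0.6825.
Each SE is √(p̂(1−p̂)/n): √(0.7723·0.2277/1190) = 0.01216 and √(0.6825·0.3175/970) = 0.01495.
SE(p̂₁ − p̂₂) = √(SE₁² + SE₂²) = √(0.0001478656 + 0.0002235025) = 0.01927, since the two samples are independent.
At 99% confidence z* = 2.576; margin = 2.576 × 0.01927 = 0.04964.
The difference is 0.7723 − 0.6825 = 0.0898, so the interval is 0.0898 ± 0.04964 = (0.0402, 0.1394).

(0.0402, 0.1394)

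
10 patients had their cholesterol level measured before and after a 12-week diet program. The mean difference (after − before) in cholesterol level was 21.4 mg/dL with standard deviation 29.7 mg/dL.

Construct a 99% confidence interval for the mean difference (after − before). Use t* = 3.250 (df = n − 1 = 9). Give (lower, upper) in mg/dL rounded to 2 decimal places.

(-9.12, 51.92)

Paired design: SE = s_d/√n = 29.7/√10 = 9.3920.
t* = 3.250; margin of error = 3.250 × 9.3920 = 30.5240.
21.4 ± 30.5240 → (-9.12, 51.92).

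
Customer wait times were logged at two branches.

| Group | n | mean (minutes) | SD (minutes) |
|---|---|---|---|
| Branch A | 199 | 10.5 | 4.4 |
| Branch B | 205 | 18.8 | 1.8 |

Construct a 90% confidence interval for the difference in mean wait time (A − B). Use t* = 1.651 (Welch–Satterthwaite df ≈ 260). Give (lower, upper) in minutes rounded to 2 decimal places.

(-8.86, -7.74)

Per-group SEs: s₁/√n₁ = 4.4/√199 = 0.3119, s₂/√n₂ = 1.8/√205 = 0.1257.
Unpooled SE of the difference: √(0.09728161 + 0.01580049) = 0.3363.
Margin of error = t* · SE = 1.651 × 0.3363 = 0.5552.
x̄₁ − x̄₂ = 10.5 − 18.8 = -8.3000.
CI: -8.3000 ± 0.5552 = (-8.86, -7.74).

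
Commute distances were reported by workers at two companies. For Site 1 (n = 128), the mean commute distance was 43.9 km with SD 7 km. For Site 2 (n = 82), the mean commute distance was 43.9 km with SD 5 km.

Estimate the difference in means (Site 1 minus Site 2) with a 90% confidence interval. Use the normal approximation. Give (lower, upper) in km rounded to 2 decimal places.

(-1.36, 1.36)

SE₁ = s₁/√n₁ = 7/√128 = 0.6187; SE₂ = 5/√82 = 0.5522.
Independent samples, unequal variances: SE_diff = √(SE₁² + SE₂²) = √(0.38278969 + 0.30492484) = 0.8293.
z* = 1.645, so margin of error = 1.645 × 0.8293 = 1.3642.
Difference in means = 43.9 − 43.9 = 0.0000.
0.0000 ± 1.3642 → (-1.36, 1.36).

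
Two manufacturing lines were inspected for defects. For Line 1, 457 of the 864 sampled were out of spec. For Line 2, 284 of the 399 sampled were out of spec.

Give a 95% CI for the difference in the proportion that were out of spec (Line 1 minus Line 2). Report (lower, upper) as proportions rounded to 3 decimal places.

(-0.238, -0.127)

p̂₁ = 457/864 = 0.5289 and p̂₂ = 284/399 = 0.7118.
SE₁ = √(p̂₁(1−p̂₁)/n₁) = √(0.5289·0.4711/864) = 0.01698; SE₂ = √(0.7118·0.2882/399) = 0.02267.
Independent samples: SE of the difference = √(SE₁² + SE₂²) = √(0.0002883204 + 0.0005139289) = 0.02832.
z* for 95% confidence is 1.960, so the margin of error is 1.960 × 0.02832 = 0.05551.
Point estimate p̂₁ − p̂₂ = 0.5289 − 0.7118 = -0.1829.
-0.1829 ± 0.05551 → (-0.238, -0.127).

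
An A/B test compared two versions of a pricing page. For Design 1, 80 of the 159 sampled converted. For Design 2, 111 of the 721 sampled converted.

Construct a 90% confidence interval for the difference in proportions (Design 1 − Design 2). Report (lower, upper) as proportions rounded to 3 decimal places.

(0.280, 0.418)

Sample proportions: 80/159 = 0.5031, 111/721 = 0.1540.
Each SE is √(p̂(1−p̂)/n): √(0.5031·0.4969/159) = 0.03965 and √(0.1540·0.8460/721) = 0.01344.
SE(p̂₁ − p̂₂) = √(SE₁² + SE₂²) = √(0.0015721225 + 0.0001806336) = 0.04187, since the two samples are independent.
At 90% confidence z* = 1.645; margin = 1.645 × 0.04187 = 0.06888.
The difference is 0.5031 − 0.1540 = 0.3491, so the interval is 0.3491 ± 0.06888 = (0.280, 0.418).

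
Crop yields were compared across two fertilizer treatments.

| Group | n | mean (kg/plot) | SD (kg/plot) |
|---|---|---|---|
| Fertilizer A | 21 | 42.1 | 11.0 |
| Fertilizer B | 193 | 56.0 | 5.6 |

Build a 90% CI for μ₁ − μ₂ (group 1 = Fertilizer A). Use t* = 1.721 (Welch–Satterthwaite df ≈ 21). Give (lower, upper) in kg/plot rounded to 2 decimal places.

(-18.09, -9.71)

Per-group SEs: s₁/√n₁ = 11.0/√21 = 2.4004, s₂/√n₂ = 5.6/√193 = 0.4031.
Unpooled SE of the difference: √(5.76192016 + 0.16248961) = 2.4340.
Margin of error = t* · SE = 1.721 × 2.4340 = 4.1889.
x̄₁ − x̄₂ = 42.1 − 56.0 = -13.9000.
CI: -13.9000 ± 4.1889 = (-18.09, -9.71).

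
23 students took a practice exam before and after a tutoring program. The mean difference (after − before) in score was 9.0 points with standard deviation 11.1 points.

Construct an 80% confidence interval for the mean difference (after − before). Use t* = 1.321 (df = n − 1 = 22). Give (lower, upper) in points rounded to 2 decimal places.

(5.94, 12.06)

This is a matched-pairs design, so SE = s_d/√n = 11.1/√23 = 2.3145.
Margin = 1.321 × 2.3145 = 3.0575; the interval is 9.0 ± 3.0575 = (5.94, 12.06).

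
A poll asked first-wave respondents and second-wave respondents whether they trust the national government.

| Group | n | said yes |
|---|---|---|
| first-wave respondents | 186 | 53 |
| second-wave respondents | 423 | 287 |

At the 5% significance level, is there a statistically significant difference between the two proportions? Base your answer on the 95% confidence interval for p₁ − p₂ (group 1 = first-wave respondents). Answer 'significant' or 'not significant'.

p̂₁ = 53/186 = 0.2849 and p̂₂ = 287/423 = 0.6785.
SE₁ = √(p̂₁(1−p̂₁)/n₁) = √(0.2849·0.7151/186) = 0.03310; SE₂ = √(0.6785·0.3215/423) = 0.02271.
Independent samples: SE of the difference = √(SE₁² + SE₂²) = √(0.00109561 + 0.0005157441) = 0.04014.
z* for 95% confidence is 1.960, so the margin of error is 1.960 × 0.04014 = 0.07867.
Point estimate p̂₁ − p̂₂ = 0.2849 − 0.6785 = -0.3936.
-0.3936 ± 0.07867 → (-0.47227, -0.31493).
The interval (-0.47227, -0.31493) does not contain 0, so the difference is significant.

significant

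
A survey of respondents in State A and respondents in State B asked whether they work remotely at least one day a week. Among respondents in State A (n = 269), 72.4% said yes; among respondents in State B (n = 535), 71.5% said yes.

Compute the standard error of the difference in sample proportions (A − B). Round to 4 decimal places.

SE₁ = √(p̂₁(1−p̂₁)/n₁) = √(0.7240·0.2760/269) = 0.02726; SE₂ = √(0.7150·0.2850/535) = 0.01952.
Independent samples: SE of the difference = √(SE₁² + SE₂²) = √(0.0007431076 + 0.0003810304) = 0.03353.

0.0335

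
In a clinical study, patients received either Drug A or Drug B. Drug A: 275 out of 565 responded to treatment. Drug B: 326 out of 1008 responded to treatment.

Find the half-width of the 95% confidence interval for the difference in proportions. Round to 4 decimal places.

0.0503

First, p̂₁ = 275/565 = 0.4867; p̂₂ = 326/1008 = 0.3234.
The two standard errors are √(0.4867×0.5133/565) = 0.02103 and √(0.3234×0.6766/1008) = 0.01473.
Because the samples are independent, SE_diff = √(0.02103² + 0.01473²) = 0.02568.
Using z* = 1.960 for 95%, ME = 1.960 × 0.02568 = 0.05033.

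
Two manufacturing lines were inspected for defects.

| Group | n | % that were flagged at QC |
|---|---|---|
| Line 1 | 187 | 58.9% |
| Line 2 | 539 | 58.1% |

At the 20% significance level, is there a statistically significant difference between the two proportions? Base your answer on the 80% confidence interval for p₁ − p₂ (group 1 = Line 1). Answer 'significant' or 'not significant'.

SE₁ = √(p̂₁(1−p̂₁)/n₁) = √(0.5890·0.4110/187) = 0.03598; SE₂ = √(0.5810·0.4190/539) = 0.02125.
Independent samples: SE of the difference = √(SE₁² + SE₂²) = √(0.0012945604 + 0.0004515625) = 0.04179.
z* for 80% confidence is 1.282, so the margin of error is 1.282 × 0.04179 = 0.05357.
Point estimate p̂₁ − p̂₂ = 0.5890 − 0.5810 = 0.0080.
0.0080 ± 0.05357 → (-0.04557, 0.06157).
The interval (-0.04557, 0.06157) contains 0, so the difference is not significant.

not significant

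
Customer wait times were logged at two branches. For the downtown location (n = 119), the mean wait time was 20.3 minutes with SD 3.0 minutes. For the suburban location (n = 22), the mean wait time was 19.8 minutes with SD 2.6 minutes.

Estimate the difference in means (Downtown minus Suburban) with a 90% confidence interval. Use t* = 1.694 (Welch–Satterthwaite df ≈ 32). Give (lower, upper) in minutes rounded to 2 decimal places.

Per-group SEs: s₁/√n₁ = 3.0/√119 = 0.2750, s₂/√n₂ = 2.6/√22 = 0.5543.
Unpooled SE of the difference: √(0.075625 + 0.30724849) = 0.6188.
Margin of error = t* · SE = 1.694 × 0.6188 = 1.0482.
x̄₁ − x̄₂ = 20.3 − 19.8 = 0.5000.
CI: 0.5000 ± 1.0482 = (-0.55, 1.55).

(-0.55, 1.55)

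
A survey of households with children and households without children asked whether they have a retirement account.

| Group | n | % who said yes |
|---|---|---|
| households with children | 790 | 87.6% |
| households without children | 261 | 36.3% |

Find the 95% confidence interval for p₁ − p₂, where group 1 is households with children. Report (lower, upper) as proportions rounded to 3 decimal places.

(0.450, 0.576)

The two standard errors are √(0.8760×0.1240/790) = 0.01173 and √(0.3630×0.6370/261) = 0.02976.
Because the samples are independent, SE_diff = √(0.01173² + 0.02976²) = 0.03199.
Using z* = 1.960 for 95%, ME = 1.960 × 0.03199 = 0.06270.
p̂₁ − p̂₂ = 0.5130; interval 0.5130 ± 0.06270 gives (0.450, 0.576).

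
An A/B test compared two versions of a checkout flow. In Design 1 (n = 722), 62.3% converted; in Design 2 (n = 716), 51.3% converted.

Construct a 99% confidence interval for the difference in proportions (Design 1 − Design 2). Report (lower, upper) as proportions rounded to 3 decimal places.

The two standard errors are √(0.6230×0.3770/722) = 0.01804 and √(0.5130×0.4870/716) = 0.01868.
Because the samples are independent, SE_diff = √(0.01804² + 0.01868²) = 0.02597.
Using z* = 2.576 for 99%, ME = 2.576 × 0.02597 = 0.06690.
p̂₁ − p̂₂ = 0.1100; interval 0.1100 ± 0.06690 gives (0.043, 0.177).

(0.043, 0.177)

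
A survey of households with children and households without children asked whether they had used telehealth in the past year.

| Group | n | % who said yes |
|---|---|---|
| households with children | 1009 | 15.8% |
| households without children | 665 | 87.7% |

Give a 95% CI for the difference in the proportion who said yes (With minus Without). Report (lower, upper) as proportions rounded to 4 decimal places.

(-0.7526, -0.6854)

The two standard errors are √(0.1580×0.8420/1009) = 0.01148 and √(0.8770×0.1230/665) = 0.01274.
Because the samples are independent, SE_diff = √(0.01148² + 0.01274²) = 0.01715.
Using z* = 1.960 for 95%, ME = 1.960 × 0.01715 = 0.03361.
p̂₁ − p̂₂ = -0.7190; interval -0.7190 ± 0.03361 gives (-0.7526, -0.6854).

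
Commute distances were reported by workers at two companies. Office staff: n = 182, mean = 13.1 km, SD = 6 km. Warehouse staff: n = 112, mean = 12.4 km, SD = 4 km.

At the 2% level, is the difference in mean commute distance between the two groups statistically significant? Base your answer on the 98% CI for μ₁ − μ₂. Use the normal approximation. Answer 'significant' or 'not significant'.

not significant

Per-group SEs: s₁/√n₁ = 6/√182 = 0.4447, s₂/√n₂ = 4/√112 = 0.3780.
Unpooled SE of the difference: √(0.19775809 + 0.142884) = 0.5836.
Margin of error = z* · SE = 2.326 × 0.5836 = 1.3575.
x̄₁ − x̄₂ = 13.1 − 12.4 = 0.7000.
CI: 0.7000 ± 1.3575 = (-0.6575, 2.0575).
The interval (-0.6575, 2.0575) contains 0, so the difference is not significant.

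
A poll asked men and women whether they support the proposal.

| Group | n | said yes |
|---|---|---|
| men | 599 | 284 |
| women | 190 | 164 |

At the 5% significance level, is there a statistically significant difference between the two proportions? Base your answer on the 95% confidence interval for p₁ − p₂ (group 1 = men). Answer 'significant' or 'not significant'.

Sample proportions: 284/599 = 0.4741, 164/190 = 0.8632.
Each SE is √(p̂(1−p̂)/n): √(0.4741·0.5259/599) = 0.02040 and √(0.8632·0.1368/190) = 0.02493.
SE(p̂₁ − p̂₂) = √(SE₁² + SE₂²) = √(0.00041616 + 0.0006215049) = 0.03221, since the two samples are independent.
At 95% confidence z* = 1.960; margin = 1.960 × 0.03221 = 0.06313.
The difference is 0.4741 − 0.8632 = -0.3891, so the interval is -0.3891 ± 0.06313 = (-0.45223, -0.32597).
The interval (-0.45223, -0.32597) does not contain 0, so the difference is significant.

significant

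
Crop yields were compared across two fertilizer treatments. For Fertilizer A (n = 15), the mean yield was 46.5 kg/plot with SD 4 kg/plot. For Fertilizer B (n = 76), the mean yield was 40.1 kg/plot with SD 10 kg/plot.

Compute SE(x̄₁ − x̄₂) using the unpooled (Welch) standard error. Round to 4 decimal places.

SE₁ = s₁/√n₁ = 4/√15 = 1.0328; SE₂ = 10/√76 = 1.1471.
Independent samples, unequal variances: SE_diff = √(SE₁² + SE₂²) = √(1.06667584 + 1.31583841) = 1.5435.

1.5435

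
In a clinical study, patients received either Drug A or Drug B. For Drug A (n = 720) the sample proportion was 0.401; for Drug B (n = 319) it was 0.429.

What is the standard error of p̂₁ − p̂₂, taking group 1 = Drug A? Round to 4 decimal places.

0.0332

The two standard errors are √(0.4010×0.5990/720) = 0.01826 and √(0.4290×0.5710/319) = 0.02771.
Because the samples are independent, SE_diff = √(0.01826² + 0.02771²) = 0.03319.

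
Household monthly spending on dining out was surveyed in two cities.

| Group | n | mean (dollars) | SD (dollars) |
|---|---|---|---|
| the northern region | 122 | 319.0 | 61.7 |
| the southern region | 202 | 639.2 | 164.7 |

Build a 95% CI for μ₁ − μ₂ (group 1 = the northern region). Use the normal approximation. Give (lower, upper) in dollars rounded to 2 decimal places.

Standard errors of each mean: 61.7/√122 = 5.5861 and 164.7/√202 = 11.5883.
SE(x̄₁ − x̄₂) = √(5.5861² + 11.5883²) = 12.8644 for independent samples with unequal variances.
With z* = 1.960, the margin is 1.960 × 12.8644 = 25.2142.
x̄₁ − x̄₂ = 319.0 − 639.2 = -320.2000; the interval is -320.2000 ± 25.2142 = (-345.41, -294.99).

(-345.41, -294.99)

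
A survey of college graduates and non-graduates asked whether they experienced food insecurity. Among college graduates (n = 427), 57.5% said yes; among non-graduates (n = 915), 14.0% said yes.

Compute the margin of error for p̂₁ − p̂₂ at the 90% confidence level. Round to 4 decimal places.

0.0436

SE₁ = √(p̂₁(1−p̂₁)/n₁) = √(0.5750·0.4250/427) = 0.02392; SE₂ = √(0.1400·0.8600/915) = 0.01147.
Independent samples: SE of the difference = √(SE₁² + SE₂²) = √(0.0005721664 + 0.0001315609) = 0.02653.
z* for 90% confidence is 1.645, so the margin of error is 1.645 × 0.02653 = 0.04364.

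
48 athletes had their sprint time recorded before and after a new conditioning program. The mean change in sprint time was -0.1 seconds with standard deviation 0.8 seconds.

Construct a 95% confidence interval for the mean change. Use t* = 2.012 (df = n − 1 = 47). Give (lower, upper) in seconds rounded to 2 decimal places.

(-0.33, 0.13)

Paired design: SE = s_d/√n = 0.8/√48 = 0.1155.
t* = 2.012; margin of error = 2.012 × 0.1155 = 0.2324.
-0.1 ± 0.2324 → (-0.33, 0.13).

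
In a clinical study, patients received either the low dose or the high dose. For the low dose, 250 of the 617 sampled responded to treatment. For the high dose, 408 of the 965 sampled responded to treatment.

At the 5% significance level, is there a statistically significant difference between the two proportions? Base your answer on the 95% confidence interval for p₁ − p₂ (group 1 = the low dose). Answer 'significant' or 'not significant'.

p̂₁ = 250/617 = 0.4052 and p̂₂ = 408/965 = 0.4228.
SE₁ = √(p̂₁(1−p̂₁)/n₁) = √(0.4052·0.5948/617) = 0.01976; SE₂ = √(0.4228·0.5772/965) = 0.01590.
Independent samples: SE of the difference = √(SE₁² + SE₂²) = √(0.0003904576 + 0.00025281) = 0.02536.
z* for 95% confidence is 1.960, so the margin of error is 1.960 × 0.02536 = 0.04971.
Point estimate p̂₁ − p̂₂ = 0.4052 − 0.4228 = -0.0176.
-0.0176 ± 0.04971 → (-0.06731, 0.03211).
The interval (-0.06731, 0.03211) contains 0, so the difference is not significant.

not significant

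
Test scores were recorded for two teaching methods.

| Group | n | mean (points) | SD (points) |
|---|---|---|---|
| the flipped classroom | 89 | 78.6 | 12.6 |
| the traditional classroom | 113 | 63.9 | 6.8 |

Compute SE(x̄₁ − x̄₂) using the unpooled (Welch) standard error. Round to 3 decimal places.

1.481

Standard errors of each mean: 12.6/√89 = 1.3356 and 6.8/√113 = 0.6397.
SE(x̄₁ − x̄₂) = √(1.3356² + 0.6397²) = 1.4809 for independent samples with unequal variances.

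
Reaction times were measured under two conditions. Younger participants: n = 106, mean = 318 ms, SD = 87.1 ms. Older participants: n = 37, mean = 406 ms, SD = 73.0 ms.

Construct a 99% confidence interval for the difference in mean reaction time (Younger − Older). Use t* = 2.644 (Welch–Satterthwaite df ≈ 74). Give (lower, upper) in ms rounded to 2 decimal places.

Standard errors of each mean: 87.1/√106 = 8.4599 and 73.0/√37 = 12.0011.
SE(x̄₁ − x̄₂) = √(8.4599² + 12.0011²) = 14.6832 for independent samples with unequal variances.
With t* = 2.644, the margin is 2.644 × 14.6832 = 38.8224.
x̄₁ − x̄₂ = 318 − 406 = -88.0000; the interval is -88.0000 ± 38.8224 = (-126.82, -49.18).

(-126.82, -49.18)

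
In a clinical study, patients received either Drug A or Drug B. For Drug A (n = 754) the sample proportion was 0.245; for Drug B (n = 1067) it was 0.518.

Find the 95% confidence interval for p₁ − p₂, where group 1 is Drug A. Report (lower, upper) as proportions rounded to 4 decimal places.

SE₁ = √(p̂₁(1−p̂₁)/n₁) = √(0.2450·0.7550/754) = 0.01566; SE₂ = √(0.5180·0.4820/1067) = 0.01530.
Independent samples: SE of the difference = √(SE₁² + SE₂²) = √(0.0002452356 + 0.00023409) = 0.02189.
z* for 95% confidence is 1.960, so the margin of error is 1.960 × 0.02189 = 0.04290.
Point estimate p̂₁ − p̂₂ = 0.2450 − 0.5180 = -0.2730.
-0.2730 ± 0.04290 → (-0.3159, -0.2301).

(-0.3159, -0.2301)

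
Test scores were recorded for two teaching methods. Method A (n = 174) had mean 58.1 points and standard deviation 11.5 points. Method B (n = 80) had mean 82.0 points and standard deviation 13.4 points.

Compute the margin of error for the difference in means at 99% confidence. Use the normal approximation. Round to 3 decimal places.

Standard errors of each mean: 11.5/√174 = 0.8718 and 13.4/√80 = 1.4982.
SE(x̄₁ − x̄₂) = √(0.8718² + 1.4982²) = 1.7334 for independent samples with unequal variances.
With z* = 2.576, the margin is 2.576 × 1.7334 = 4.4652.

4.465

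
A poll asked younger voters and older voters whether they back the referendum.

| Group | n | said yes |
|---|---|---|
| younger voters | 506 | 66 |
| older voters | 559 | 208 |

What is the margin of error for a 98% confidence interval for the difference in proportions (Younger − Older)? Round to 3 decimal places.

0.059

p̂₁ = 66/506 = 0.1304 and p̂₂ = 208/559 = 0.3721.
SE₁ = √(p̂₁(1−p̂₁)/n₁) = √(0.1304·0.8696/506) = 0.01497; SE₂ = √(0.3721·0.6279/559) = 0.02044.
Independent samples: SE of the difference = √(SE₁² + SE₂²) = √(0.0002241009 + 0.0004177936) = 0.02534.
z* for 98% confidence is 2.326, so the margin of error is 2.326 × 0.02534 = 0.05894.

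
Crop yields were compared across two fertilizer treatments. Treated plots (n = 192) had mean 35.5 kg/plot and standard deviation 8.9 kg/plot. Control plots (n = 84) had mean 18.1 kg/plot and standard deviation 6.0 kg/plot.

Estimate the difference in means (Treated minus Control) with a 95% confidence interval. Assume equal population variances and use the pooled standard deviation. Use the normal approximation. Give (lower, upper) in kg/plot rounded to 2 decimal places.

Pooled variance s_p² = [191·8.9² + 83·6.0²] / (192+84−2) = 66.1208, so s_p = 8.1315.
SE_diff = s_p·√(1/n₁ + 1/n₂) = 8.1315·√(1/192 + 1/84) = 1.0637.
z* = 1.960; margin = 1.960 × 1.0637 = 2.0849.
Difference = 35.5 − 18.1 = 17.4000.
17.4000 ± 2.0849 → (15.32, 19.48).

(15.32, 19.48)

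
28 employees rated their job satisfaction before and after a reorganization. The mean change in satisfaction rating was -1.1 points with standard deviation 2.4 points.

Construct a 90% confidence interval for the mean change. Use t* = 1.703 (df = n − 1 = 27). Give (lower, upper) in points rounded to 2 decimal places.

This is a matched-pairs design, so SE = s_d/√n = 2.4/√28 = 0.4536.
Margin = 1.703 × 0.4536 = 0.7725; the interval is -1.1 ± 0.7725 = (-1.87, -0.33).

(-1.87, -0.33)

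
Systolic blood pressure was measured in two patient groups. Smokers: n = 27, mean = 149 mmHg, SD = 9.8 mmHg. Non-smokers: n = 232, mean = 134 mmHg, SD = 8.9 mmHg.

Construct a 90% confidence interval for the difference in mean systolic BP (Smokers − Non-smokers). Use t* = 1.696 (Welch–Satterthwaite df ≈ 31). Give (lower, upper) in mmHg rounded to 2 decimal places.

Per-group SEs: s₁/√n₁ = 9.8/√27 = 1.8860, s₂/√n₂ = 8.9/√232 = 0.5843.
Unpooled SE of the difference: √(3.556996 + 0.34140649) = 1.9744.
Margin of error = t* · SE = 1.696 × 1.9744 = 3.3486.
x̄₁ − x̄₂ = 149 − 134 = 15.0000.
CI: 15.0000 ± 3.3486 = (11.65, 18.35).

(11.65, 18.35)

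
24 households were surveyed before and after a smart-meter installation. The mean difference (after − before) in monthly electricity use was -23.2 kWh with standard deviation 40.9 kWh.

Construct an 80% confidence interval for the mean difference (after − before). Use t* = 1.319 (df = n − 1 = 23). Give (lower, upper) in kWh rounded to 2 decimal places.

(-34.21, -12.19)

This is a matched-pairs design, so SE = s_d/√n = 40.9/√24 = 8.3487.
Margin = 1.319 × 8.3487 = 11.0119; the interval is -23.2 ± 11.0119 = (-34.21, -12.19).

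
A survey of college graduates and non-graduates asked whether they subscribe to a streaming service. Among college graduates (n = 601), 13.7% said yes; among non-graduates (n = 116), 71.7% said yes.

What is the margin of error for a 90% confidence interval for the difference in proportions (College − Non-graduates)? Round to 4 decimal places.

0.0726

Each SE is √(p̂(1−p̂)/n): √(0.1370·0.8630/601) = 0.01403 and √(0.7170·0.2830/116) = 0.04182.
SE(p̂₁ − p̂₂) = √(SE₁² + SE₂²) = √(0.0001968409 + 0.0017489124) = 0.04411, since the two samples are independent.
At 90% confidence z* = 1.645; margin = 1.645 × 0.04411 = 0.07256.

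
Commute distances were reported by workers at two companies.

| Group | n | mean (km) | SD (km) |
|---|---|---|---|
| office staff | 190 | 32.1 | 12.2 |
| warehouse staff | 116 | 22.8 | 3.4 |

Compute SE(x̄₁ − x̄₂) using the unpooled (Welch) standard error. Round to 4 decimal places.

Standard errors of each mean: 12.2/√190 = 0.8851 and 3.4/√116 = 0.3157.
SE(x̄₁ − x̄₂) = √(0.8851² + 0.3157²) = 0.9397 for independent samples with unequal variances.

0.9397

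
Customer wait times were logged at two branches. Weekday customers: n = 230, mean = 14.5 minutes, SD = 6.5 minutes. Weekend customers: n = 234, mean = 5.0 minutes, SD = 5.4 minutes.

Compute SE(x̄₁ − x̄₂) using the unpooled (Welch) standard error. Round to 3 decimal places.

SE₁ = s₁/√n₁ = 6.5/√230 = 0.4286; SE₂ = 5.4/√234 = 0.3530.
Independent samples, unequal variances: SE_diff = √(SE₁² + SE₂²) = √(0.18369796 + 0.124609) = 0.5553.

0.555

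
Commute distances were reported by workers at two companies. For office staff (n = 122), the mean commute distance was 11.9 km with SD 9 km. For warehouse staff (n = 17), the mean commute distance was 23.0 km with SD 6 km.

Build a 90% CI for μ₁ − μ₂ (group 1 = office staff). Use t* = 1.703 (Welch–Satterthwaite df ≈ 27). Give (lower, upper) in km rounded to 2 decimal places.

SE₁ = s₁/√n₁ = 9/√122 = 0.8148; SE₂ = 6/√17 = 1.4552.
Independent samples, unequal variances: SE_diff = √(SE₁² + SE₂²) = √(0.66389904 + 2.11760704) = 1.6678.
t* = 1.703, so margin of error = 1.703 × 1.6678 = 2.8403.
Difference in means = 11.9 − 23.0 = -11.1000.
-11.1000 ± 2.8403 → (-13.94, -8.26).

(-13.94, -8.26)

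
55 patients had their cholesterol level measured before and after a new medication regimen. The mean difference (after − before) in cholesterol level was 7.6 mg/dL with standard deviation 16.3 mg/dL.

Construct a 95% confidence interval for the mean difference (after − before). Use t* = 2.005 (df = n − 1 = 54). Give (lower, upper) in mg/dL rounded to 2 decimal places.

This is a matched-pairs design, so SE = s_d/√n = 16.3/√55 = 2.1979.
Margin = 2.005 × 2.1979 = 4.4068; the interval is 7.6 ± 4.4068 = (3.19, 12.01).

(3.19, 12.01)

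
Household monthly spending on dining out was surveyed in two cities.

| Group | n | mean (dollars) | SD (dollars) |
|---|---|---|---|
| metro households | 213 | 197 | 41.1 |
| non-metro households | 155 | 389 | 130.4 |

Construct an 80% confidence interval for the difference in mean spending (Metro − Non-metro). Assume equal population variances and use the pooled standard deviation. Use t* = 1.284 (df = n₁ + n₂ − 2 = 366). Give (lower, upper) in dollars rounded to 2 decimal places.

Pooled variance s_p² = [212·41.1² + 154·130.4²] / (213+155−2) = 8133.2054, so s_p = 90.1843.
SE_diff = s_p·√(1/n₁ + 1/n₂) = 90.1843·√(1/213 + 1/155) = 9.5214.
t* = 1.284; margin = 1.284 × 9.5214 = 12.2255.
Difference = 197 − 389 = -192.0000.
-192.0000 ± 12.2255 → (-204.23, -179.77).

(-204.23, -179.77)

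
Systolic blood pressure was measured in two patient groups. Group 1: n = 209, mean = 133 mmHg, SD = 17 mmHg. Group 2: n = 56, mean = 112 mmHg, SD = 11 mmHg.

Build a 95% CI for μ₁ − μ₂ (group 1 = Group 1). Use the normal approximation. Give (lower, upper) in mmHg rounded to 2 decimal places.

(17.31, 24.69)

Per-group SEs: s₁/√n₁ = 17/√209 = 1.1759, s₂/√n₂ = 11/√56 = 1.4699.
Unpooled SE of the difference: √(1.38274081 + 2.16060601) = 1.8824.
Margin of error = z* · SE = 1.960 × 1.8824 = 3.6895.
x̄₁ − x̄₂ = 133 − 112 = 21.0000.
CI: 21.0000 ± 3.6895 = (17.31, 24.69).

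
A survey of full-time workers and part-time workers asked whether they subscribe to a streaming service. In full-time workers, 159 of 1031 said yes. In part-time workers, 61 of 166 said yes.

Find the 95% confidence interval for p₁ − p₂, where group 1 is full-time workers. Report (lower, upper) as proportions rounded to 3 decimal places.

(-0.290, -0.137)

First, p̂₁ = 159/1031 = 0.1542; p̂₂ = 61/166 = 0.3675.
The two standard errors are √(0.1542×0.8458/1031) = 0.01125 and √(0.3675×0.6325/166) = 0.03742.
Because the samples are independent, SE_diff = √(0.01125² + 0.03742²) = 0.03907.
Using z* = 1.960 for 95%, ME = 1.960 × 0.03907 = 0.07658.
p̂₁ − p̂₂ = -0.2133; interval -0.2133 ± 0.07658 gives (-0.290, -0.137).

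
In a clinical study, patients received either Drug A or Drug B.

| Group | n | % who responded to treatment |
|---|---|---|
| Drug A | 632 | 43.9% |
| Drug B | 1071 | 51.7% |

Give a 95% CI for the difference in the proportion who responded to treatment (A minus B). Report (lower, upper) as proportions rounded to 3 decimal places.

SE₁ = √(p̂₁(1−p̂₁)/n₁) = √(0.4390·0.5610/632) = 0.01974; SE₂ = √(0.5170·0.4830/1071) = 0.01527.
Independent samples: SE of the difference = √(SE₁² + SE₂²) = √(0.0003896676 + 0.0002331729) = 0.02496.
z* for 95% confidence is 1.960, so the margin of error is 1.960 × 0.02496 = 0.04892.
Point estimate p̂₁ − p̂₂ = 0.4390 − 0.5170 = -0.0780.
-0.0780 ± 0.04892 → (-0.127, -0.029).

(-0.127, -0.029)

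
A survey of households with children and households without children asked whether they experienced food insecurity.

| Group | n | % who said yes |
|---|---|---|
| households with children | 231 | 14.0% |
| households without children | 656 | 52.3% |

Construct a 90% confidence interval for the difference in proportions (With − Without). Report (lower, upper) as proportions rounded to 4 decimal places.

The two standard errors are √(0.1400×0.8600/231) = 0.02283 and √(0.5230×0.4770/656) = 0.01950.
Because the samples are independent, SE_diff = √(0.02283² + 0.01950²) = 0.03002.
Using z* = 1.645 for 90%, ME = 1.645 × 0.03002 = 0.04938.
p̂₁ − p̂₂ = -0.3830; interval -0.3830 ± 0.04938 gives (-0.4324, -0.3336).

(-0.4324, -0.3336)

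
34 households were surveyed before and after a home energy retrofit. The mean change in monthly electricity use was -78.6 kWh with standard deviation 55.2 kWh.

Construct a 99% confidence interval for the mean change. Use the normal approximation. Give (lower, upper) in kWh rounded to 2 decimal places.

This is a matched-pairs design, so SE = s_d/√n = 55.2/√34 = 9.4667.
Margin = 2.576 × 9.4667 = 24.3862; the interval is -78.6 ± 24.3862 = (-102.99, -54.21).

(-102.99, -54.21)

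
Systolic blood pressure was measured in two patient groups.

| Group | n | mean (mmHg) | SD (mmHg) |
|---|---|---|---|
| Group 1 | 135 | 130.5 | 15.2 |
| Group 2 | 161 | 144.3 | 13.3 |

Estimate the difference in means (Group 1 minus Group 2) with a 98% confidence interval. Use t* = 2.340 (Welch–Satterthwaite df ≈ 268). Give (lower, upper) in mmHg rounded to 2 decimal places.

Per-group SEs: s₁/√n₁ = 15.2/√135 = 1.3082, s₂/√n₂ = 13.3/√161 = 1.0482.
Unpooled SE of the difference: √(1.71138724 + 1.09872324) = 1.6763.
Margin of error = t* · SE = 2.340 × 1.6763 = 3.9225.
x̄₁ − x̄₂ = 130.5 − 144.3 = -13.8000.
CI: -13.8000 ± 3.9225 = (-17.72, -9.88).

(-17.72, -9.88)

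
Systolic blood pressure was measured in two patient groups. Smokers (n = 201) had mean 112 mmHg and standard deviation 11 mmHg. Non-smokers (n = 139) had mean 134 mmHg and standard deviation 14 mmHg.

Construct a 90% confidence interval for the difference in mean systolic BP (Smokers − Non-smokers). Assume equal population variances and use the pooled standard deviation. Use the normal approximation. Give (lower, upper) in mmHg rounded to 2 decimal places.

s_p = √[((n₁−1)s₁² + (n₂−1)s₂²)/(n₁+n₂−2)] = √[(200·11² + 138·14²)/338] = 12.3135.
SE = 12.3135·√(1/201 + 1/139) = 1.3584.
With z* = 1.645, margin = 1.645 × 1.3584 = 2.2346.
x̄₁ − x̄₂ = 112 − 134 = -22.0000; interval -22.0000 ± 2.2346 = (-24.23, -19.77).

(-24.23, -19.77)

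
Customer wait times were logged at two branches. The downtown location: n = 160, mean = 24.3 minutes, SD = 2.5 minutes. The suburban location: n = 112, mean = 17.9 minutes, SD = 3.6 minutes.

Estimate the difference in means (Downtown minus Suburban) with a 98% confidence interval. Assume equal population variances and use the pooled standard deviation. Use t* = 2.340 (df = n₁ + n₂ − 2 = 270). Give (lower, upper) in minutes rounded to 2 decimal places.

(5.53, 7.27)

Pooled variance s_p² = [159·2.5² + 111·3.6²] / (160+112−2) = 9.0086, so s_p = 3.0014.
SE_diff = s_p·√(1/n₁ + 1/n₂) = 3.0014·√(1/160 + 1/112) = 0.3698.
t* = 2.340; margin = 2.340 × 0.3698 = 0.8653.
Difference = 24.3 − 17.9 = 6.4000.
6.4000 ± 0.8653 → (5.53, 7.27).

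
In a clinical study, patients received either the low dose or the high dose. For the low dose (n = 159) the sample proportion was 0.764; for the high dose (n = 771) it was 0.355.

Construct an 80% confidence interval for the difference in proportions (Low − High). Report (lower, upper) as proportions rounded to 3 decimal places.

Each SE is √(p̂(1−p̂)/n): √(0.7640·0.2360/159) = 0.03367 and √(0.3550·0.6450/771) = 0.01723.
SE(p̂₁ − p̂₂) = √(SE₁² + SE₂²) = √(0.0011336689 + 0.0002968729) = 0.03782, since the two samples are independent.
At 80% confidence z* = 1.282; margin = 1.282 × 0.03782 = 0.04849.
The difference is 0.7640 − 0.3550 = 0.4090, so the interval is 0.4090 ± 0.04849 = (0.361, 0.457).

(0.361, 0.457)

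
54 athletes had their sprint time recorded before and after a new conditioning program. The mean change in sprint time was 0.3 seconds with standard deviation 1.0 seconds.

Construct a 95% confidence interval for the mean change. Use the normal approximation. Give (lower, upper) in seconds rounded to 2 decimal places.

This is a matched-pairs design, so SE = s_d/√n = 1.0/√54 = 0.1361.
Margin = 1.960 × 0.1361 = 0.2668; the interval is 0.3 ± 0.2668 = (0.03, 0.57).

(0.03, 0.57)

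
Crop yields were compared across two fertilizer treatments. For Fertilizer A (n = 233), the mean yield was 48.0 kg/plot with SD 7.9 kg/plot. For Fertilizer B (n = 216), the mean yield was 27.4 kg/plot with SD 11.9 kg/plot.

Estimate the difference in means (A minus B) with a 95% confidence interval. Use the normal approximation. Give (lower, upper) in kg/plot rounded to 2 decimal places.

(18.72, 22.48)

SE₁ = s₁/√n₁ = 7.9/√233 = 0.5175; SE₂ = 11.9/√216 = 0.8097.
Independent samples, unequal variances: SE_diff = √(SE₁² + SE₂²) = √(0.26780625 + 0.65561409) = 0.9609.
z* = 1.960, so margin of error = 1.960 × 0.9609 = 1.8834.
Difference in means = 48.0 − 27.4 = 20.6000.
20.6000 ± 1.8834 → (18.72, 22.48).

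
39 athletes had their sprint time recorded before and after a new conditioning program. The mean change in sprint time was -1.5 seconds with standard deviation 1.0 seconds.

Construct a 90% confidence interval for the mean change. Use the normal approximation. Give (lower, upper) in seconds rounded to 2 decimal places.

(-1.76, -1.24)

Paired design: SE = s_d/√n = 1.0/√39 = 0.1601.
z* = 1.645; margin of error = 1.645 × 0.1601 = 0.2634.
-1.5 ± 0.2634 → (-1.76, -1.24).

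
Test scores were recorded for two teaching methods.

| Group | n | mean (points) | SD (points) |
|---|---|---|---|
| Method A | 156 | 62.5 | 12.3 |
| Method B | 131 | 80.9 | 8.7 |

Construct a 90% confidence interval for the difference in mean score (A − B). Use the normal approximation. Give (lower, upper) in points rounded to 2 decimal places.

(-20.45, -16.35)

Standard errors of each mean: 12.3/√156 = 0.9848 and 8.7/√131 = 0.7601.
SE(x̄₁ − x̄₂) = √(0.9848² + 0.7601²) = 1.2440 for independent samples with unequal variances.
With z* = 1.645, the margin is 1.645 × 1.2440 = 2.0464.
x̄₁ − x̄₂ = 62.5 − 80.9 = -18.4000; the interval is -18.4000 ± 2.0464 = (-20.45, -16.35).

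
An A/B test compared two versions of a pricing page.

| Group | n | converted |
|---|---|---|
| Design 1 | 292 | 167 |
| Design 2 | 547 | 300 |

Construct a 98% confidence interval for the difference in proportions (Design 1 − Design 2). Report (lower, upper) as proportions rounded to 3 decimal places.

(-0.060, 0.107)

Sample proportions: 167/292 = 0.5719, 300/547 = 0.5484.
Each SE is √(p̂(1−p̂)/n): √(0.5719·0.4281/292) = 0.02896 and √(0.5484·0.4516/547) = 0.02128.
SE(p̂₁ − p̂₂) = √(SE₁² + SE₂²) = √(0.0008386816 + 0.0004528384) = 0.03594, since the two samples are independent.
At 98% confidence z* = 2.326; margin = 2.326 × 0.03594 = 0.08360.
The difference is 0.5719 − 0.5484 = 0.0235, so the interval is 0.0235 ± 0.08360 = (-0.060, 0.107).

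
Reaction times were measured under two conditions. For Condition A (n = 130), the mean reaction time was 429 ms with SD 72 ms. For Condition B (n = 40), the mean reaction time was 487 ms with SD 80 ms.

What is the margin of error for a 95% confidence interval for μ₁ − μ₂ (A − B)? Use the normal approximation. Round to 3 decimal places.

27.710

Per-group SEs: s₁/√n₁ = 72/√130 = 6.3148, s₂/√n₂ = 80/√40 = 12.6491.
Unpooled SE of the difference: √(39.87669904 + 159.99973081) = 14.1378.
Margin of error = z* · SE = 1.960 × 14.1378 = 27.7101.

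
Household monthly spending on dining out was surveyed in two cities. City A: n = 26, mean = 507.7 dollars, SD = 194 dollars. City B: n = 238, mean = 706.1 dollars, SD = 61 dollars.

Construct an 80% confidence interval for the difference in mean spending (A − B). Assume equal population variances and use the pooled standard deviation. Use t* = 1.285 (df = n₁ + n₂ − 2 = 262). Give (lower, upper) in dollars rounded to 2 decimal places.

Pooled variance s_p² = [25·194² + 237·61²] / (26+238−2) = 6957.1641, so s_p = 83.4096.
SE_diff = s_p·√(1/n₁ + 1/n₂) = 83.4096·√(1/26 + 1/238) = 17.2283.
t* = 1.285; margin = 1.285 × 17.2283 = 22.1384.
Difference = 507.7 − 706.1 = -198.4000.
-198.4000 ± 22.1384 → (-220.54, -176.26).

(-220.54, -176.26)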